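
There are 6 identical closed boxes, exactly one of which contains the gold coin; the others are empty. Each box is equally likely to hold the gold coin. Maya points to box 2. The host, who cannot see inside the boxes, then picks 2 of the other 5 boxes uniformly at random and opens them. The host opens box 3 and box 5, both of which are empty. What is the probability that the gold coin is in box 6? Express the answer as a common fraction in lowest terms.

1/4

Condition on the true location of the gold coin.
If it is in any of boxes 1, 2, 4, and 6 (prior 1/6 each): the host picks exactly this set with probability 1/10 regardless, and none is the prize; weight (1/6)·(1/10) = 1/60 each.
If it is in either of boxes 3 and 5 (prior 1/6 each): that box was opened and seen not to hold the prize — ruled out; weight (1/6)·0 = 0 each.
The weights sum to 1/15.
So P(the gold coin in box 6 | the host opened box 3 and box 5) = (1/60) / (1/15) = 1/4.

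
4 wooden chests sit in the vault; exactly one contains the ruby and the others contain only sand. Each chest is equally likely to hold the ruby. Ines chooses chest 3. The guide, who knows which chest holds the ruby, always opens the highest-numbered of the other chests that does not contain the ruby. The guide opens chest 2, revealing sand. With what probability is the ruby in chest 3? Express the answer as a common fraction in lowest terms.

0

Condition on the true location of the ruby.
If it is in either of chests 1 and 3 (prior 1/4 each): the guide would have opened chest 4 instead, probability 0; weight (1/4)·0 = 0 each.
If it is in chest 2 (prior 1/4): the guide opened chest 2, so this case is ruled out; weight (1/4)·0 = 0.
If it is in chest 4 (prior 1/4): chest 2 is the highest-numbered option available, probability 1; weight (1/4)·1 = 1/4.
The weights sum to 1/4.
So P(the ruby in chest 3 | the guide opened chest 2) = 0 / (1/4) = 0.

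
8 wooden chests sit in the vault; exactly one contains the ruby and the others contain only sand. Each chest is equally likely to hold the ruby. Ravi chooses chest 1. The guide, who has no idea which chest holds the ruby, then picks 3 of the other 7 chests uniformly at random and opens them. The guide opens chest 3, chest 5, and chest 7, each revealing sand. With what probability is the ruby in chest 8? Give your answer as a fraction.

Because the guide chose which chests to open without knowing where the ruby is, the choice is independent of the prize location. Learning that none of the 3 opened chests holds the ruby simply rules out those 3 locations and leaves the remaining 5 chests still equally likely by symmetry.
So P(the ruby in chest 8) = 1/5.

1/5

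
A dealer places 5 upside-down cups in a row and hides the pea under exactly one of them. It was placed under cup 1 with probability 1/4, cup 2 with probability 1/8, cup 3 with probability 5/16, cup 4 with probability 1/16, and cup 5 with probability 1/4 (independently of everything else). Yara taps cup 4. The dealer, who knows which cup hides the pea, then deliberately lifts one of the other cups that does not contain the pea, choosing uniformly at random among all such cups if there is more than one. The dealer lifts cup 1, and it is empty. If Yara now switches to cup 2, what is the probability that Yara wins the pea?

8/47

Apply Bayes' rule, conditioning on where the pea actually is.
If it is under cup 1 (prior 1/4): the dealer opened cup 1, so this case is ruled out; weight (1/4)·0 = 0.
If it is under cup 2 (prior 1/8): the dealer has 3 equally likely choices, so probability 1/3; weight (1/8)·(1/3) = 1/24.
If it is under cup 3 (prior 5/16): the dealer has 3 equally likely choices, so probability 1/3; weight (5/16)·(1/3) = 5/48.
If it is under cup 4 (prior 1/16): the dealer has 4 equally likely choices, so probability 1/4; weight (1/16)·(1/4) = 1/64.
If it is under cup 5 (prior 1/4): the dealer has 3 equally likely choices, so probability 1/3; weight (1/4)·(1/3) = 1/12.
The weights sum to 47/192.
So P(the pea under cup 2 | the dealer opened cup 1) = (1/24) / (47/192) = 8/47.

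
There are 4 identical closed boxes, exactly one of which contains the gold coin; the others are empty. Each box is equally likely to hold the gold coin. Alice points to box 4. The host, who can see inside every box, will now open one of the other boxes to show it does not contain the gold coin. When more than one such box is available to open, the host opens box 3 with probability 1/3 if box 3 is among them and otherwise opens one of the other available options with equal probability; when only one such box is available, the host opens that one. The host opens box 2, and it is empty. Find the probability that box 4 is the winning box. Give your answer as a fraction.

Condition on the true location of the gold coin.
If it is in box 1 (prior 1/4): box 3 is available but not opened, probability 2/3; weight (1/4)·(2/3) = 1/6.
If it is in box 2 (prior 1/4): the host opened box 2, so this case is ruled out; weight (1/4)·0 = 0.
If it is in box 3 (prior 1/4): box 3 holds the prize so is unavailable; the host chooses uniformly among the 2 others, probability 1/2; weight (1/4)·(1/2) = 1/8.
If it is in box 4 (prior 1/4): box 3 is available but not opened; box 2 gets probability (1 − 1/3)/2 = 1/3; weight (1/4)·(1/3) = 1/12.
The weights sum to 3/8.
So P(the gold coin in box 4 | the host opened box 2) = (1/12) / (3/8) = 2/9.

2/9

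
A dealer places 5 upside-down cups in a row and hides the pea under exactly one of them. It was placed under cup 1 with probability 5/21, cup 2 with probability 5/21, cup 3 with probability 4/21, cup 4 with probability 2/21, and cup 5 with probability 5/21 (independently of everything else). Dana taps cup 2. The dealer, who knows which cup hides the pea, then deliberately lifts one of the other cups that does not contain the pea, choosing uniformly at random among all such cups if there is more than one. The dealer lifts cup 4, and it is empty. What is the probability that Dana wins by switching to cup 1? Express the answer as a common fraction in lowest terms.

Consider each possible location of the pea in turn.
If it is under either of cups 1 and 5 (prior 5/21 each): the dealer has 3 equally likely choices, so probability 1/3; weight (5/21)·(1/3) = 5/63 each.
If it is under cup 2 (prior 5/21): the dealer has 4 equally likely choices, so probability 1/4; weight (5/21)·(1/4) = 5/84.
If it is under cup 3 (prior 4/21): the dealer has 3 equally likely choices, so probability 1/3; weight (4/21)·(1/3) = 4/63.
If it is under cup 4 (prior 2/21): the dealer opened cup 4, so this case is ruled out; weight (2/21)·0 = 0.
The weights sum to 71/252.
So P(the pea under cup 1 | the dealer opened cup 4) = (5/63) / (71/252) = 20/71.

20/71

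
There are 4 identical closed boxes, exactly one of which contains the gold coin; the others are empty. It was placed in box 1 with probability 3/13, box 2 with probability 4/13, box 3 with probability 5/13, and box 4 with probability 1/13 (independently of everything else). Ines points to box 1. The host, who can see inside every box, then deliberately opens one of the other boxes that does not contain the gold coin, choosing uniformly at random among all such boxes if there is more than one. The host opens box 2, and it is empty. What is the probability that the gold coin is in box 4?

Apply Bayes' rule, conditioning on where the gold coin actually is.
If it is in box 1 (prior 3/13): the host has 3 equally likely choices, so probability 1/3; weight (3/13)·(1/3) = 1/13.
If it is in box 2 (prior 4/13): the host opened box 2, so this case is ruled out; weight (4/13)·0 = 0.
If it is in box 3 (prior 5/13): the host has 2 equally likely choices, so probability 1/2; weight (5/13)·(1/2) = 5/26.
If it is in box 4 (prior 1/13): the host has 2 equally likely choices, so probability 1/2; weight (1/13)·(1/2) = 1/26.
The weights sum to 4/13.
So P(the gold coin in box 4 | the host opened box 2) = (1/26) / (4/13) = 1/8.

1/8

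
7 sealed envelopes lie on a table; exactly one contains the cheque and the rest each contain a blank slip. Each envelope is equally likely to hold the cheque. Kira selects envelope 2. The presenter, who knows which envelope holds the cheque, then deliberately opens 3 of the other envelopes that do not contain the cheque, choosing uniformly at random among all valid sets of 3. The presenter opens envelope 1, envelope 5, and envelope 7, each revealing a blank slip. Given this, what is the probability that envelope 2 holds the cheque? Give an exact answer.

1/7

Condition on the true location of the cheque.
If it is in any of envelopes 1, 5, and 7 (prior 1/7 each): that envelope was opened and seen not to hold the prize — ruled out; weight (1/7)·0 = 0 each.
If it is in envelope 2 (prior 1/7): the presenter has 20 equally likely choices, so probability 1/20; weight (1/7)·(1/20) = 1/140.
If it is in any of envelopes 3, 4, and 6 (prior 1/7 each): the presenter has 10 equally likely choices, so probability 1/10; weight (1/7)·(1/10) = 1/70 each.
The weights sum to 1/20.
So P(the cheque in envelope 2 | the presenter opened envelope 1, envelope 5, and envelope 7) = (1/140) / (1/20) = 1/7.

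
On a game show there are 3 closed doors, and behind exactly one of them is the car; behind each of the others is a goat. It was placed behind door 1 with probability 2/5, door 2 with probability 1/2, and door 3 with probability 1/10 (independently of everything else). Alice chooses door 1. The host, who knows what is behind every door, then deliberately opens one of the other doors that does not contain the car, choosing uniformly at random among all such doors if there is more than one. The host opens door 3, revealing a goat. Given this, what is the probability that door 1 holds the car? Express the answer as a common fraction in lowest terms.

2/7

Consider each possible location of the car in turn.
If it is behind door 1 (prior 2/5): the host has 2 equally likely choices, so probability 1/2; weight (2/5)·(1/2) = 1/5.
If it is behind door 2 (prior 1/2): the host has no choice, probability 1; weight (1/2)·1 = 1/2.
If it is behind door 3 (prior 1/10): the host opened door 3, so this case is ruled out; weight (1/10)·0 = 0.
The weights sum to 7/10.
So P(the car behind door 1 | the host opened door 3) = (1/5) / (7/10) = 2/7.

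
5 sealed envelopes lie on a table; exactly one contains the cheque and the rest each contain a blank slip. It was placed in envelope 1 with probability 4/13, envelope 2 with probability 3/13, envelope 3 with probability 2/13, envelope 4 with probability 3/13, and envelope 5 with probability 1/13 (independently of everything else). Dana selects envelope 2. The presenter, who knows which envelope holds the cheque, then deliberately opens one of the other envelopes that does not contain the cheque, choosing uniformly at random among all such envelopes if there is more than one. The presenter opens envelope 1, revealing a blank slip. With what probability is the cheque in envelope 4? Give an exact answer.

Condition on the true location of the cheque.
If it is in envelope 1 (prior 4/13): the presenter opened envelope 1, so this case is ruled out; weight (4/13)·0 = 0.
If it is in envelope 2 (prior 3/13): the presenter has 4 equally likely choices, so probability 1/4; weight (3/13)·(1/4) = 3/52.
If it is in envelope 3 (prior 2/13): the presenter has 3 equally likely choices, so probability 1/3; weight (2/13)·(1/3) = 2/39.
If it is in envelope 4 (prior 3/13): the presenter has 3 equally likely choices, so probability 1/3; weight (3/13)·(1/3) = 1/13.
If it is in envelope 5 (prior 1/13): the presenter has 3 equally likely choices, so probability 1/3; weight (1/13)·(1/3) = 1/39.
The weights sum to 11/52.
So P(the cheque in envelope 4 | the presenter opened envelope 1) = (1/13) / (11/52) = 4/11.

4/11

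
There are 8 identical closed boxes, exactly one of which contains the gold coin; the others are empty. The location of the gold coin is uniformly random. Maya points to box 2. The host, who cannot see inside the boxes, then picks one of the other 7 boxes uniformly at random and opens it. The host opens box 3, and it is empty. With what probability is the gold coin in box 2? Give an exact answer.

1/7

Because the host chose which box to open without knowing where the gold coin is, the choice is independent of the prize location. Learning that box 3 does not hold the gold coin simply rules out that one location and leaves the remaining 7 boxes still equally likely by symmetry.
So P(the gold coin in box 2) = 1/7.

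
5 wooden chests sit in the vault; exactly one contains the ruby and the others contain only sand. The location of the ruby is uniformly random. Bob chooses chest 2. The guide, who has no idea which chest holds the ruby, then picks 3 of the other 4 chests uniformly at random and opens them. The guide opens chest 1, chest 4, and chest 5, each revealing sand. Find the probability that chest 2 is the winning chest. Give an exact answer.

Consider each possible location of the ruby in turn.
If it is in any of chests 1, 4, and 5 (prior 1/5 each): that chest was opened and seen not to hold the prize — ruled out; weight (1/5)·0 = 0 each.
If it is in either of chests 2 and 3 (prior 1/5 each): the guide picks exactly this set with probability 1/4 regardless, and none is the prize; weight (1/5)·(1/4) = 1/20 each.
The weights sum to 1/10.
So P(the ruby in chest 2 | the guide opened chest 1, chest 4, and chest 5) = (1/20) / (1/10) = 1/2.

1/2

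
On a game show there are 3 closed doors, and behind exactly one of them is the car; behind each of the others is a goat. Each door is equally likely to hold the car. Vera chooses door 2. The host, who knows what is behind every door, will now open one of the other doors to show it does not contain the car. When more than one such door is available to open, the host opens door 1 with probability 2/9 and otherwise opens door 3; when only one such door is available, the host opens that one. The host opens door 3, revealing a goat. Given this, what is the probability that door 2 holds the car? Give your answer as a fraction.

Condition on the true location of the car.
If it is behind door 1 (prior 1/3): only door 3 is available, probability 1; weight (1/3)·1 = 1/3.
If it is behind door 2 (prior 1/3): door 1 is available but not opened, probability 7/9; weight (1/3)·(7/9) = 7/27.
If it is behind door 3 (prior 1/3): the host opened door 3, so this case is ruled out; weight (1/3)·0 = 0.
The weights sum to 16/27.
So P(the car behind door 2 | the host opened door 3) = (7/27) / (16/27) = 7/16.

7/16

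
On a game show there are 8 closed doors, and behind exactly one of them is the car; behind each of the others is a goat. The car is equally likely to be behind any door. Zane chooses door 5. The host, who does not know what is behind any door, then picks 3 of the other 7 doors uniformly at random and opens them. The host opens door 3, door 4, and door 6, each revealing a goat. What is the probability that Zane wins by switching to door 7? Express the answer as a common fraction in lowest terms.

1/5

Condition on the true location of the car.
If it is behind any of doors 1, 2, 5, 7, and 8 (prior 1/8 each): the host picks exactly this set with probability 1/35 regardless, and none is the prize; weight (1/8)·(1/35) = 1/280 each.
If it is behind any of doors 3, 4, and 6 (prior 1/8 each): that door was opened and seen not to hold the prize — ruled out; weight (1/8)·0 = 0 each.
The weights sum to 1/56.
So P(the car behind door 7 | the host opened door 3, door 4, and door 6) = (1/280) / (1/56) = 1/5.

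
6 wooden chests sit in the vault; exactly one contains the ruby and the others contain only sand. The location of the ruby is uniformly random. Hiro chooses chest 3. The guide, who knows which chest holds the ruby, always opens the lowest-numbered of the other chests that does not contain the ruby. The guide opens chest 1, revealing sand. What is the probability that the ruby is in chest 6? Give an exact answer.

1/5

Condition on the true location of the ruby.
If it is in chest 1 (prior 1/6): the guide opened chest 1, so this case is ruled out; weight (1/6)·0 = 0.
If it is in any of chests 2, 3, 4, 5, and 6 (prior 1/6 each): chest 1 is the lowest-numbered option available, probability 1; weight (1/6)·1 = 1/6 each.
The weights sum to 5/6.
So P(the ruby in chest 6 | the guide opened chest 1) = (1/6) / (5/6) = 1/5.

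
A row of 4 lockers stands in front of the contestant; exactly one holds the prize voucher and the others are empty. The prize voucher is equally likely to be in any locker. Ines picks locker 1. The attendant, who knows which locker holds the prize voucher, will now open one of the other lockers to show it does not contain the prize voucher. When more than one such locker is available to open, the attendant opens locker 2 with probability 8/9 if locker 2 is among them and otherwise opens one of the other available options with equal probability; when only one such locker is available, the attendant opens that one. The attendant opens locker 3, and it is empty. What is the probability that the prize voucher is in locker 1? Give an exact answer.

1/12

Condition on the true location of the prize voucher.
If it is in locker 1 (prior 1/4): locker 2 is available but not opened; locker 3 gets probability (1 − 8/9)/2 = 1/18; weight (1/4)·(1/18) = 1/72.
If it is in locker 2 (prior 1/4): locker 2 holds the prize so is unavailable; the attendant chooses uniformly among the 2 others, probability 1/2; weight (1/4)·(1/2) = 1/8.
If it is in locker 3 (prior 1/4): the attendant opened locker 3, so this case is ruled out; weight (1/4)·0 = 0.
If it is in locker 4 (prior 1/4): locker 2 is available but not opened, probability 1/9; weight (1/4)·(1/9) = 1/36.
The weights sum to 1/6.
So P(the prize voucher in locker 1 | the attendant opened locker 3) = (1/72) / (1/6) = 1/12.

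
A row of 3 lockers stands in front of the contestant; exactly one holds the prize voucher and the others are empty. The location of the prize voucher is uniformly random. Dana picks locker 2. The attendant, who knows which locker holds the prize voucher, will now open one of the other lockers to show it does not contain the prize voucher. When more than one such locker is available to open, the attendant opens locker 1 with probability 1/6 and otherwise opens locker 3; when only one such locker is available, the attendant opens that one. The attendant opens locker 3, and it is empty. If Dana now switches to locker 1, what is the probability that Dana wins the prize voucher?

Condition on the true location of the prize voucher.
If it is in locker 1 (prior 1/3): only locker 3 is available, probability 1; weight (1/3)·1 = 1/3.
If it is in locker 2 (prior 1/3): locker 1 is available but not opened, probability 5/6; weight (1/3)·(5/6) = 5/18.
If it is in locker 3 (prior 1/3): the attendant opened locker 3, so this case is ruled out; weight (1/3)·0 = 0.
The weights sum to 11/18.
So P(the prize voucher in locker 1 | the attendant opened locker 3) = (1/3) / (11/18) = 6/11.

6/11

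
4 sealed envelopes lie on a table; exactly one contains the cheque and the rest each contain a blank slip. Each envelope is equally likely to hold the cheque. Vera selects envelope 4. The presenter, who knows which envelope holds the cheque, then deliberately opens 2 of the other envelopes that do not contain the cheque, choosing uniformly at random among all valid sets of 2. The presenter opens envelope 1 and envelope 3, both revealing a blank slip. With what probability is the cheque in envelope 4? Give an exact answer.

1/4

Apply Bayes' rule, conditioning on where the cheque actually is.
If it is in either of envelopes 1 and 3 (prior 1/4 each): that envelope was opened and seen not to hold the prize — ruled out; weight (1/4)·0 = 0 each.
If it is in envelope 2 (prior 1/4): the presenter has no choice, probability 1; weight (1/4)·1 = 1/4.
If it is in envelope 4 (prior 1/4): the presenter has 3 equally likely choices, so probability 1/3; weight (1/4)·(1/3) = 1/12.
The weights sum to 1/3.
So P(the cheque in envelope 4 | the presenter opened envelope 1 and envelope 3) = (1/12) / (1/3) = 1/4.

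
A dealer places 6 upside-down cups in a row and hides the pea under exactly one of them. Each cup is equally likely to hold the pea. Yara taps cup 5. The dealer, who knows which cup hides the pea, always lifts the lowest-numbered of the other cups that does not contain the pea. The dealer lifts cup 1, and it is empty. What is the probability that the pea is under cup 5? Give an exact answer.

1/5

Consider each possible location of the pea in turn.
If it is under cup 1 (prior 1/6): the dealer opened cup 1, so this case is ruled out; weight (1/6)·0 = 0.
If it is under any of cups 2, 3, 4, 5, and 6 (prior 1/6 each): cup 1 is the lowest-numbered option available, probability 1; weight (1/6)·1 = 1/6 each.
The weights sum to 5/6.
So P(the pea under cup 5 | the dealer opened cup 1) = (1/6) / (5/6) = 1/5.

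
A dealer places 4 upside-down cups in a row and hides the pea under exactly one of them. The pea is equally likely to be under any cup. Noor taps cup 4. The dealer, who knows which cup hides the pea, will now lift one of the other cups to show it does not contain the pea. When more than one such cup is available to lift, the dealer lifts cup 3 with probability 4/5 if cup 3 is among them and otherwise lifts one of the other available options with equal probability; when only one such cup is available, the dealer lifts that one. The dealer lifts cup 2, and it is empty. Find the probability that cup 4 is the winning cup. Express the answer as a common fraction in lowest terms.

Apply Bayes' rule, conditioning on where the pea actually is.
If it is under cup 1 (prior 1/4): cup 3 is available but not opened, probability 1/5; weight (1/4)·(1/5) = 1/20.
If it is under cup 2 (prior 1/4): the dealer opened cup 2, so this case is ruled out; weight (1/4)·0 = 0.
If it is under cup 3 (prior 1/4): cup 3 holds the prize so is unavailable; the dealer chooses uniformly among the 2 others, probability 1/2; weight (1/4)·(1/2) = 1/8.
If it is under cup 4 (prior 1/4): cup 3 is available but not opened; cup 2 gets probability (1 − 4/5)/2 = 1/10; weight (1/4)·(1/10) = 1/40.
The weights sum to 1/5.
So P(the pea under cup 4 | the dealer opened cup 2) = (1/40) / (1/5) = 1/8.

1/8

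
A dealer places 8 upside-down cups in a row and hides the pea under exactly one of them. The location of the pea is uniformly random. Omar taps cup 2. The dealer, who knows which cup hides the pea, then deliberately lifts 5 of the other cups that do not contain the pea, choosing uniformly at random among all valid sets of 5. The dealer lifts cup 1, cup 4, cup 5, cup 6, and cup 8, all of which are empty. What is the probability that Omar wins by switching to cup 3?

Consider each possible location of the pea in turn.
If it is under any of cups 1, 4, 5, 6, and 8 (prior 1/8 each): that cup was opened and seen not to hold the prize — ruled out; weight (1/8)·0 = 0 each.
If it is under cup 2 (prior 1/8): the dealer has 21 equally likely choices, so probability 1/21; weight (1/8)·(1/21) = 1/168.
If it is under either of cups 3 and 7 (prior 1/8 each): the dealer has 6 equally likely choices, so probability 1/6; weight (1/8)·(1/6) = 1/48 each.
The weights sum to 1/21.
So P(the pea under cup 3 | the dealer opened cup 1, cup 4, cup 5, cup 6, and cup 8) = (1/48) / (1/21) = 7/16.

7/16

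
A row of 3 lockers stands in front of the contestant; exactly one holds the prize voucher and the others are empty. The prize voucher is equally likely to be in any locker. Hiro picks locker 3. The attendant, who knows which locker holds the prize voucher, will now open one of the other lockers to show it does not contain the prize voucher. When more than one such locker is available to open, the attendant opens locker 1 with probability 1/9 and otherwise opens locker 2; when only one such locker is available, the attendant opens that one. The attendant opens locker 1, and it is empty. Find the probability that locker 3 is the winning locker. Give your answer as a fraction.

1/10

Consider each possible location of the prize voucher in turn.
If it is in locker 1 (prior 1/3): the attendant opened locker 1, so this case is ruled out; weight (1/3)·0 = 0.
If it is in locker 2 (prior 1/3): only locker 1 is available, probability 1; weight (1/3)·1 = 1/3.
If it is in locker 3 (prior 1/3): locker 1 is available, opened with probability 1/9; weight (1/3)·(1/9) = 1/27.
The weights sum to 10/27.
So P(the prize voucher in locker 3 | the attendant opened locker 1) = (1/27) / (10/27) = 1/10.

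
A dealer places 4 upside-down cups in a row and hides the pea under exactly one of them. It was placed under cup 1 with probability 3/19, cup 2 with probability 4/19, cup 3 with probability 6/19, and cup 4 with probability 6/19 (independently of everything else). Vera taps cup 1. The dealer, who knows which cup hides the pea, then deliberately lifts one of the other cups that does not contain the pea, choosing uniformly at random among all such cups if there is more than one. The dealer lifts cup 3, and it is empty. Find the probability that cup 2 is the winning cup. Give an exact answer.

Consider each possible location of the pea in turn.
If it is under cup 1 (prior 3/19): the dealer has 3 equally likely choices, so probability 1/3; weight (3/19)·(1/3) = 1/19.
If it is under cup 2 (prior 4/19): the dealer has 2 equally likely choices, so probability 1/2; weight (4/19)·(1/2) = 2/19.
If it is under cup 3 (prior 6/19): the dealer opened cup 3, so this case is ruled out; weight (6/19)·0 = 0.
If it is under cup 4 (prior 6/19): the dealer has 2 equally likely choices, so probability 1/2; weight (6/19)·(1/2) = 3/19.
The weights sum to 6/19.
So P(the pea under cup 2 | the dealer opened cup 3) = (2/19) / (6/19) = 1/3.

1/3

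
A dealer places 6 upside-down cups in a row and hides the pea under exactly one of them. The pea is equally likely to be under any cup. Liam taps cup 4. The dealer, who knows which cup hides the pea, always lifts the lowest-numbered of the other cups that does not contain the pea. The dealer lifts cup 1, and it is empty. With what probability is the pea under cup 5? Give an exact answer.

Condition on the true location of the pea.
If it is under cup 1 (prior 1/6): the dealer opened cup 1, so this case is ruled out; weight (1/6)·0 = 0.
If it is under any of cups 2, 3, 4, 5, and 6 (prior 1/6 each): cup 1 is the lowest-numbered option available, probability 1; weight (1/6)·1 = 1/6 each.
The weights sum to 5/6.
So P(the pea under cup 5 | the dealer opened cup 1) = (1/6) / (5/6) = 1/5.

1/5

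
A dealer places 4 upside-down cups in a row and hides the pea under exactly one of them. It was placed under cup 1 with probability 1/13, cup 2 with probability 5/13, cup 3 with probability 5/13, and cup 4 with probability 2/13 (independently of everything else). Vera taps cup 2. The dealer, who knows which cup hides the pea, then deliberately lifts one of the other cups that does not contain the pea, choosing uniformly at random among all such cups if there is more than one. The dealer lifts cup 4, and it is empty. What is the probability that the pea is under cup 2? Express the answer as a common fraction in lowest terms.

Condition on the true location of the pea.
If it is under cup 1 (prior 1/13): the dealer has 2 equally likely choices, so probability 1/2; weight (1/13)·(1/2) = 1/26.
If it is under cup 2 (prior 5/13): the dealer has 3 equally likely choices, so probability 1/3; weight (5/13)·(1/3) = 5/39.
If it is under cup 3 (prior 5/13): the dealer has 2 equally likely choices, so probability 1/2; weight (5/13)·(1/2) = 5/26.
If it is under cup 4 (prior 2/13): the dealer opened cup 4, so this case is ruled out; weight (2/13)·0 = 0.
The weights sum to 14/39.
So P(the pea under cup 2 | the dealer opened cup 4) = (5/39) / (14/39) = 5/14.

5/14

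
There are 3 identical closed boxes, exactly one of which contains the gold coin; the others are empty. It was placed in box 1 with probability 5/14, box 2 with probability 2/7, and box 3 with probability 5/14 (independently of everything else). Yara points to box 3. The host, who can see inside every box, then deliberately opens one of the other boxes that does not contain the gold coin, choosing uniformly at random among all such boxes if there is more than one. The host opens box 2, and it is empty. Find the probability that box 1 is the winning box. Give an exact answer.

2/3

Condition on the true location of the gold coin.
If it is in box 1 (prior 5/14): the host has no choice, probability 1; weight (5/14)·1 = 5/14.
If it is in box 2 (prior 2/7): the host opened box 2, so this case is ruled out; weight (2/7)·0 = 0.
If it is in box 3 (prior 5/14): the host has 2 equally likely choices, so probability 1/2; weight (5/14)·(1/2) = 5/28.
The weights sum to 15/28.
So P(the gold coin in box 1 | the host opened box 2) = (5/14) / (15/28) = 2/3.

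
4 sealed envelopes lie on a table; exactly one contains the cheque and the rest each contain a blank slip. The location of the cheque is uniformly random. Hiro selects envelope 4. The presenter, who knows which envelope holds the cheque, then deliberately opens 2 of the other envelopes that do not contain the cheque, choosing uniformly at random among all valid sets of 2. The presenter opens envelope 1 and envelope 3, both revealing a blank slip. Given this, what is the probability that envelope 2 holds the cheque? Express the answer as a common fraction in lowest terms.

3/4

Consider each possible location of the cheque in turn.
If it is in either of envelopes 1 and 3 (prior 1/4 each): that envelope was opened and seen not to hold the prize — ruled out; weight (1/4)·0 = 0 each.
If it is in envelope 2 (prior 1/4): the presenter has no choice, probability 1; weight (1/4)·1 = 1/4.
If it is in envelope 4 (prior 1/4): the presenter has 3 equally likely choices, so probability 1/3; weight (1/4)·(1/3) = 1/12.
The weights sum to 1/3.
So P(the cheque in envelope 2 | the presenter opened envelope 1 and envelope 3) = (1/4) / (1/3) = 3/4.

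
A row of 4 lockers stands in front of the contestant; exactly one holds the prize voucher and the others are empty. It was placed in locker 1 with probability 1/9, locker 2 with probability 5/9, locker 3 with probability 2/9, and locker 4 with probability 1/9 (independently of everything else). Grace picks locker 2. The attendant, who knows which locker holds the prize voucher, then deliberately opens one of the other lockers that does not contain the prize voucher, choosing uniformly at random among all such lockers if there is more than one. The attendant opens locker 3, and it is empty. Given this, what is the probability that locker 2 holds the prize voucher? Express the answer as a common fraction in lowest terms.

Apply Bayes' rule, conditioning on where the prize voucher actually is.
If it is in either of lockers 1 and 4 (prior 1/9 each): the attendant has 2 equally likely choices, so probability 1/2; weight (1/9)·(1/2) = 1/18 each.
If it is in locker 2 (prior 5/9): the attendant has 3 equally likely choices, so probability 1/3; weight (5/9)·(1/3) = 5/27.
If it is in locker 3 (prior 2/9): the attendant opened locker 3, so this case is ruled out; weight (2/9)·0 = 0.
The weights sum to 8/27.
So P(the prize voucher in locker 2 | the attendant opened locker 3) = (5/27) / (8/27) = 5/8.

5/8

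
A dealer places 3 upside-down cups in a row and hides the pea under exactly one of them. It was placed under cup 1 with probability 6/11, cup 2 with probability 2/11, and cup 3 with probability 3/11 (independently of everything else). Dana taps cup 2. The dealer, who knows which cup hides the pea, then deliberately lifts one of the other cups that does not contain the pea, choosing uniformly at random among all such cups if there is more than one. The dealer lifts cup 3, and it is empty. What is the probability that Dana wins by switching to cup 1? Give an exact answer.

6/7

Consider each possible location of the pea in turn.
If it is under cup 1 (prior 6/11): the dealer has no choice, probability 1; weight (6/11)·1 = 6/11.
If it is under cup 2 (prior 2/11): the dealer has 2 equally likely choices, so probability 1/2; weight (2/11)·(1/2) = 1/11.
If it is under cup 3 (prior 3/11): the dealer opened cup 3, so this case is ruled out; weight (3/11)·0 = 0.
The weights sum to 7/11.
So P(the pea under cup 1 | the dealer opened cup 3) = (6/11) / (7/11) = 6/7.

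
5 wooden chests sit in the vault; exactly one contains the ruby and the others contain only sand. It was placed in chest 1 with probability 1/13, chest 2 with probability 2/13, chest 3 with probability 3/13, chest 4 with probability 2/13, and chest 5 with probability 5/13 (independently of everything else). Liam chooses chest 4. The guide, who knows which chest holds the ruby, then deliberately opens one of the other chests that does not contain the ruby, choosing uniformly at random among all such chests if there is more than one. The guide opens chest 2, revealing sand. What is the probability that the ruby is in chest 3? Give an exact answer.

2/7

Apply Bayes' rule, conditioning on where the ruby actually is.
If it is in chest 1 (prior 1/13): the guide has 3 equally likely choices, so probability 1/3; weight (1/13)·(1/3) = 1/39.
If it is in chest 2 (prior 2/13): the guide opened chest 2, so this case is ruled out; weight (2/13)·0 = 0.
If it is in chest 3 (prior 3/13): the guide has 3 equally likely choices, so probability 1/3; weight (3/13)·(1/3) = 1/13.
If it is in chest 4 (prior 2/13): the guide has 4 equally likely choices, so probability 1/4; weight (2/13)·(1/4) = 1/26.
If it is in chest 5 (prior 5/13): the guide has 3 equally likely choices, so probability 1/3; weight (5/13)·(1/3) = 5/39.
The weights sum to 7/26.
So P(the ruby in chest 3 | the guide opened chest 2) = (1/13) / (7/26) = 2/7.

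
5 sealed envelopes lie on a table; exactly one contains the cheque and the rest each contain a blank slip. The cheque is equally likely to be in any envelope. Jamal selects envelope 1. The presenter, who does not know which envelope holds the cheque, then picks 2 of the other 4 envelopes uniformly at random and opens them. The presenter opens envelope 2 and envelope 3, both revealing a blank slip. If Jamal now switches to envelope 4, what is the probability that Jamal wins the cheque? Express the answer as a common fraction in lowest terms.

1/3

Apply Bayes' rule, conditioning on where the cheque actually is.
If it is in any of envelopes 1, 4, and 5 (prior 1/5 each): the presenter picks exactly this set with probability 1/6 regardless, and none is the prize; weight (1/5)·(1/6) = 1/30 each.
If it is in either of envelopes 2 and 3 (prior 1/5 each): that envelope was opened and seen not to hold the prize — ruled out; weight (1/5)·0 = 0 each.
The weights sum to 1/10.
So P(the cheque in envelope 4 | the presenter opened envelope 2 and envelope 3) = (1/30) / (1/10) = 1/3.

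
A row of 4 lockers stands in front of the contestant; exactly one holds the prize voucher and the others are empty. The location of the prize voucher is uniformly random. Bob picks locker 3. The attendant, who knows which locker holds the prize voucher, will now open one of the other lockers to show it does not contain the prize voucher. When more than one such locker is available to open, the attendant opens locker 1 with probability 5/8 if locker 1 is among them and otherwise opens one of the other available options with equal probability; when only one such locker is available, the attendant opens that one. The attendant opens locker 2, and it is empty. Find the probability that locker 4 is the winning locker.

Apply Bayes' rule, conditioning on where the prize voucher actually is.
If it is in locker 1 (prior 1/4): locker 1 holds the prize so is unavailable; the attendant chooses uniformly among the 2 others, probability 1/2; weight (1/4)·(1/2) = 1/8.
If it is in locker 2 (prior 1/4): the attendant opened locker 2, so this case is ruled out; weight (1/4)·0 = 0.
If it is in locker 3 (prior 1/4): locker 1 is available but not opened; locker 2 gets probability (1 − 5/8)/2 = 3/16; weight (1/4)·(3/16) = 3/64.
If it is in locker 4 (prior 1/4): locker 1 is available but not opened, probability 3/8; weight (1/4)·(3/8) = 3/32.
The weights sum to 17/64.
So P(the prize voucher in locker 4 | the attendant opened locker 2) = (3/32) / (17/64) = 6/17.

6/17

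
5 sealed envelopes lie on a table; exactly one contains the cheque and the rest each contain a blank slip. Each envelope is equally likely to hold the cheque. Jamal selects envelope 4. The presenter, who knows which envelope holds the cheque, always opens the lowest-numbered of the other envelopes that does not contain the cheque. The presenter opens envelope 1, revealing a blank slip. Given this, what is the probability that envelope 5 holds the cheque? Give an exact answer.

1/4

Apply Bayes' rule, conditioning on where the cheque actually is.
If it is in envelope 1 (prior 1/5): the presenter opened envelope 1, so this case is ruled out; weight (1/5)·0 = 0.
If it is in any of envelopes 2, 3, 4, and 5 (prior 1/5 each): envelope 1 is the lowest-numbered option available, probability 1; weight (1/5)·1 = 1/5 each.
The weights sum to 4/5.
So P(the cheque in envelope 5 | the presenter opened envelope 1) = (1/5) / (4/5) = 1/4.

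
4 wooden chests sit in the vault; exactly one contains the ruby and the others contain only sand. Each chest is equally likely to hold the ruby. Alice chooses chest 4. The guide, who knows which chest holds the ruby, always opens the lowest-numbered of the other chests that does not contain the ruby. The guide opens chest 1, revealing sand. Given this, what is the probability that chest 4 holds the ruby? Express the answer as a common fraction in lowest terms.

Condition on the true location of the ruby.
If it is in chest 1 (prior 1/4): the guide opened chest 1, so this case is ruled out; weight (1/4)·0 = 0.
If it is in any of chests 2, 3, and 4 (prior 1/4 each): chest 1 is the lowest-numbered option available, probability 1; weight (1/4)·1 = 1/4 each.
The weights sum to 3/4.
So P(the ruby in chest 4 | the guide opened chest 1) = (1/4) / (3/4) = 1/3.

1/3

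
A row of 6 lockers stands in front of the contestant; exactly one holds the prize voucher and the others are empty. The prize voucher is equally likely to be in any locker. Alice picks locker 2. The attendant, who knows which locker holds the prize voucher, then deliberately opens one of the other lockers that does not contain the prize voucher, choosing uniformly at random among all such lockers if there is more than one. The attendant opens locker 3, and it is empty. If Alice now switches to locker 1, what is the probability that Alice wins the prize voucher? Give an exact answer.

Condition on the true location of the prize voucher.
If it is in any of lockers 1, 4, 5, and 6 (prior 1/6 each): the attendant has 4 equally likely choices, so probability 1/4; weight (1/6)·(1/4) = 1/24 each.
If it is in locker 2 (prior 1/6): the attendant has 5 equally likely choices, so probability 1/5; weight (1/6)·(1/5) = 1/30.
If it is in locker 3 (prior 1/6): the attendant opened locker 3, so this case is ruled out; weight (1/6)·0 = 0.
The weights sum to 1/5.
So P(the prize voucher in locker 1 | the attendant opened locker 3) = (1/24) / (1/5) = 5/24.

5/24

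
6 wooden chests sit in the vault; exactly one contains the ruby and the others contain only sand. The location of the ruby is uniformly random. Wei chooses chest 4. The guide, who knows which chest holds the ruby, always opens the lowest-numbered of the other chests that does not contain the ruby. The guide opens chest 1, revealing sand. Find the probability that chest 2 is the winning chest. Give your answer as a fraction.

Consider each possible location of the ruby in turn.
If it is in chest 1 (prior 1/6): the guide opened chest 1, so this case is ruled out; weight (1/6)·0 = 0.
If it is in any of chests 2, 3, 4, 5, and 6 (prior 1/6 each): chest 1 is the lowest-numbered option available, probability 1; weight (1/6)·1 = 1/6 each.
The weights sum to 5/6.
So P(the ruby in chest 2 | the guide opened chest 1) = (1/6) / (5/6) = 1/5.

1/5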